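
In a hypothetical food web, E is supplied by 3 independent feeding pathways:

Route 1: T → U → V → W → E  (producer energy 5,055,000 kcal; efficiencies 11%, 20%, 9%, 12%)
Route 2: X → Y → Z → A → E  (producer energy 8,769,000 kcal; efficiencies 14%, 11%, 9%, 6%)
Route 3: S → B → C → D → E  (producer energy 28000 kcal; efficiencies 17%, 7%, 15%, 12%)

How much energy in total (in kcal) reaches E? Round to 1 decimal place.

Route 1: 5055000 × 0.11 × 0.2 × 0.09 × 0.12 = 1201.068 kcal
Route 2: 8769000 × 0.14 × 0.11 × 0.09 × 0.06 = 729.23004 kcal
Route 3: 28000 × 0.17 × 0.07 × 0.15 × 0.12 = 5.9976 kcal
Total at E: 1201.068 + 729.23004 + 5.9976 = 1936.29564 kcal

1936.3 kcal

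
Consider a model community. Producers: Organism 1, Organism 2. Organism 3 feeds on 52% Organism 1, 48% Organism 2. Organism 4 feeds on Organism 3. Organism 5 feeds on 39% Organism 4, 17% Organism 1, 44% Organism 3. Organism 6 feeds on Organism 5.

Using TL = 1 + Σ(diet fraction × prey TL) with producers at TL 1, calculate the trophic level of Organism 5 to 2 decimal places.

3.22

Organism 3: 1 + (0.52×1 + 0.48×1) = 2
Organism 4: 1 + 2 = 3
Organism 5: 1 + (0.39×3 + 0.17×1 + 0.44×2) = 3.22
Organism 6: 1 + 3.22 = 4.22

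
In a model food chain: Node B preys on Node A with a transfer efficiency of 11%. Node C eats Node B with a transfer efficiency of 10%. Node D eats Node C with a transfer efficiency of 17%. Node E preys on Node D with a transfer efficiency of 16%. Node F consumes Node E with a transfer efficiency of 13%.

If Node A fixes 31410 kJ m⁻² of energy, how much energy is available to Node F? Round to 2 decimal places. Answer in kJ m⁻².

1.22 kJ m⁻²

Node B: 31410 × 0.11 = 3455.1 kJ m⁻²
Node C: 3455.1 × 0.1 = 345.51 kJ m⁻²
Node D: 345.51 × 0.17 = 58.7367 kJ m⁻²
Node E: 58.7367 × 0.16 = 9.397872 kJ m⁻²
Node F: 9.397872 × 0.13 = 1.22172336 kJ m⁻²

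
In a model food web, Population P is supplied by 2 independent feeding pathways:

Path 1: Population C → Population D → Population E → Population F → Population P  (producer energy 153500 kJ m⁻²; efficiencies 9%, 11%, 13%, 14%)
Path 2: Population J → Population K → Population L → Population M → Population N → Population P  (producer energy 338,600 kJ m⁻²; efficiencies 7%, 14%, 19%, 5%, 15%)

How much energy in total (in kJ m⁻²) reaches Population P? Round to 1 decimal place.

32.4 kJ m⁻²

Path 1: 153500 × 0.09 × 0.11 × 0.13 × 0.14 = 27.65763 kJ m⁻²
Path 2: 338600 × 0.07 × 0.14 × 0.19 × 0.05 × 0.15 = 4.728549 kJ m⁻²
Total at Population P: 27.65763 + 4.728549 = 32.386179 kJ m⁻²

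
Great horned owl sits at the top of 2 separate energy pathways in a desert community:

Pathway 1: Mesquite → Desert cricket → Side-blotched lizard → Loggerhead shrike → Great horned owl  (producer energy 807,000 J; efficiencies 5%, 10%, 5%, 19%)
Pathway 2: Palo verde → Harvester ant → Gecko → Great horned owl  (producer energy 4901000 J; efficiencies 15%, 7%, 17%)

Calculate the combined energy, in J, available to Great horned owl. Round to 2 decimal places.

Pathway 1: 807000 × 0.05 × 0.1 × 0.05 × 0.19 = 38.3325 J
Pathway 2: 4901000 × 0.15 × 0.07 × 0.17 = 8748.285 J
Total at Great horned owl: 38.3325 + 8748.285 = 8786.6175 J

8786.62 J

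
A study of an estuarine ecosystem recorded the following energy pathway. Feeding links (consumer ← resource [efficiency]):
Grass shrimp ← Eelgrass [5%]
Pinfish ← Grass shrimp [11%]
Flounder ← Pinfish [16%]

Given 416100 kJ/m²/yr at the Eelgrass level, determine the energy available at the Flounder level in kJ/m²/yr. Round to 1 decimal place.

366.2 kJ/m²/yr

Grass shrimp: 416100 × 0.05 = 20805 kJ/m²/yr
Pinfish: 20805 × 0.11 = 2288.55 kJ/m²/yr
Flounder: 2288.55 × 0.16 = 366.168 kJ/m²/yr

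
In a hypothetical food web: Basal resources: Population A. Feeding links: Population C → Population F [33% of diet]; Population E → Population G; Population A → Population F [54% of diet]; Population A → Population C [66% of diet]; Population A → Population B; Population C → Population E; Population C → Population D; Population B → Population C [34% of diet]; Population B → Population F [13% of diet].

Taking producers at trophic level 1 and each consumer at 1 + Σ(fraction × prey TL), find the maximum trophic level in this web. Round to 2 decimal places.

4.34

Population B: 1 + 1 = 2
Population C: 1 + (0.66×1 + 0.34×2) = 2.34
Population D: 1 + 2.34 = 3.34
Population E: 1 + 2.34 = 3.34
Population F: 1 + (0.13×2 + 0.33×2.34 + 0.54×1) = 2.5722
Population G: 1 + 3.34 = 4.34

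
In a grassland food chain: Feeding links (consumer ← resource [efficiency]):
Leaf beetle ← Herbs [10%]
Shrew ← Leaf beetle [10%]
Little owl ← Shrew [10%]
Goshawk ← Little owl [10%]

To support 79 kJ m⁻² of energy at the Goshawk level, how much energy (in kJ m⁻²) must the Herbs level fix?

Cumulative transfer efficiency: 0.1 × 0.1 × 0.1 × 0.1 = 0.0001
Herbs energy = 79 / 0.0001 = 790000 kJ m⁻²

790000 kJ m⁻²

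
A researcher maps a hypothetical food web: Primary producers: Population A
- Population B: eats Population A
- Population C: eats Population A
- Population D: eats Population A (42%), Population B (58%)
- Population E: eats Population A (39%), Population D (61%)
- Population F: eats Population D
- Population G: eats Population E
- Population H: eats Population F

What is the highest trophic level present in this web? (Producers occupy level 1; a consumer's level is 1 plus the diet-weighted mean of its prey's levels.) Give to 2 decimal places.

Population B: 1 + 1 = 2
Population C: 1 + 1 = 2
Population D: 1 + (0.42×1 + 0.58×2) = 2.58
Population E: 1 + (0.39×1 + 0.61×2.58) = 2.9638
Population F: 1 + 2.58 = 3.58
Population G: 1 + 2.9638 = 3.9638
Population H: 1 + 3.58 = 4.58

4.58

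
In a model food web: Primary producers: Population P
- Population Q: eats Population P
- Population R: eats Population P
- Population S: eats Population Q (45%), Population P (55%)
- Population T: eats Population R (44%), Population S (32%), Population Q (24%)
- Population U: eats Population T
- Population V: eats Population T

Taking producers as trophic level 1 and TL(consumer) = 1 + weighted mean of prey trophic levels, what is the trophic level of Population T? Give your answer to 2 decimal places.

Population Q: 1 + 1 = 2
Population R: 1 + 1 = 2
Population S: 1 + (0.45×2 + 0.55×1) = 2.45
Population T: 1 + (0.44×2 + 0.32×2.45 + 0.24×2) = 3.144
Population U: 1 + 3.144 = 4.144
Population V: 1 + 3.144 = 4.144

3.14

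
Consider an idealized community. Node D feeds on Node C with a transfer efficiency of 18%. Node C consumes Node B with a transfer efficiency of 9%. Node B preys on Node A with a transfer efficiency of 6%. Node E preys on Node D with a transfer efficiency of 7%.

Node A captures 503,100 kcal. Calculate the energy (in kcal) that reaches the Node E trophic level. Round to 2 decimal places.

Node B: 503100 × 0.06 = 30186 kcal
Node C: 30186 × 0.09 = 2716.74 kcal
Node D: 2716.74 × 0.18 = 489.0132 kcal
Node E: 489.0132 × 0.07 = 34.230924 kcal

34.23 kcal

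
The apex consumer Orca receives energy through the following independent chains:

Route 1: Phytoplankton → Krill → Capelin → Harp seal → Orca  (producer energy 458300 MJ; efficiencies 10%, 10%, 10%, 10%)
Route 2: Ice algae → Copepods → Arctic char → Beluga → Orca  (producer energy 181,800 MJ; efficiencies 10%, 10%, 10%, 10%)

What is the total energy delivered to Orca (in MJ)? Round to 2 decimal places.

Route 1: 458300 × 0.1 × 0.1 × 0.1 × 0.1 = 45.83 MJ
Route 2: 181800 × 0.1 × 0.1 × 0.1 × 0.1 = 18.18 MJ
Total at Orca: 45.83 + 18.18 = 64.01 MJ

64.01 MJ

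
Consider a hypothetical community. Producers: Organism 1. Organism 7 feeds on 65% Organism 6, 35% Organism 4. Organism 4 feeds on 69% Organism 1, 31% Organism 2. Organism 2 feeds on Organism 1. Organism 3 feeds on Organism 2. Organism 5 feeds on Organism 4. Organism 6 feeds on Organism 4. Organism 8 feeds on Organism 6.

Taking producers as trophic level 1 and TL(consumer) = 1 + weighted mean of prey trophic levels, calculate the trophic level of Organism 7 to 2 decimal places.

3.96

Organism 2: 1 + 1 = 2
Organism 3: 1 + 2 = 3
Organism 4: 1 + (0.69×1 + 0.31×2) = 2.31
Organism 5: 1 + 2.31 = 3.31
Organism 6: 1 + 2.31 = 3.31
Organism 7: 1 + (0.65×3.31 + 0.35×2.31) = 3.96
Organism 8: 1 + 3.31 = 4.31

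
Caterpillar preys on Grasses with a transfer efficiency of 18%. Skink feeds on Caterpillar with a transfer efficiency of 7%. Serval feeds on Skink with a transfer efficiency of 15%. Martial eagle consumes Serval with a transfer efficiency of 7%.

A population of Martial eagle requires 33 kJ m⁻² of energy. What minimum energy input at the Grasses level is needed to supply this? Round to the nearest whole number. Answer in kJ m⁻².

249433 kJ m⁻²

Cumulative transfer efficiency: 0.18 × 0.07 × 0.15 × 0.07 = 0.0001323
Grasses energy = 33 / 0.0001323 = 249433 kJ m⁻²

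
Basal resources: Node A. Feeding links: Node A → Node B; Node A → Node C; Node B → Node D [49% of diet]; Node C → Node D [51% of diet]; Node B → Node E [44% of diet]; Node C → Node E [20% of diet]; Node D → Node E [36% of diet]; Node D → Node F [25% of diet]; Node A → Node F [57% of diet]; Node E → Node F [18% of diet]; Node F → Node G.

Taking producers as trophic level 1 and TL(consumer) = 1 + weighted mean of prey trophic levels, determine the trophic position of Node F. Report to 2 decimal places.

2.92

Node B: 1 + 1 = 2
Node C: 1 + 1 = 2
Node D: 1 + (0.49×2 + 0.51×2) = 3
Node E: 1 + (0.44×2 + 0.2×2 + 0.36×3) = 3.36
Node F: 1 + (0.25×3 + 0.57×1 + 0.18×3.36) = 2.9248
Node G: 1 + 2.9248 = 3.9248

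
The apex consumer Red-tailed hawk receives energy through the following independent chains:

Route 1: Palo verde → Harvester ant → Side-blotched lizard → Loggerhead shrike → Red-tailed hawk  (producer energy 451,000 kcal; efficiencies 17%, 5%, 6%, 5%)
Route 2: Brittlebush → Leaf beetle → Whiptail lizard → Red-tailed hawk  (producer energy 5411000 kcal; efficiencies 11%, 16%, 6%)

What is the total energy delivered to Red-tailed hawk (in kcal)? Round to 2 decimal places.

Route 1: 451000 × 0.17 × 0.05 × 0.06 × 0.05 = 11.5005 kcal
Route 2: 5411000 × 0.11 × 0.16 × 0.06 = 5714.016 kcal
Total at Red-tailed hawk: 11.5005 + 5714.016 = 5725.5165 kcal

5725.52 kcal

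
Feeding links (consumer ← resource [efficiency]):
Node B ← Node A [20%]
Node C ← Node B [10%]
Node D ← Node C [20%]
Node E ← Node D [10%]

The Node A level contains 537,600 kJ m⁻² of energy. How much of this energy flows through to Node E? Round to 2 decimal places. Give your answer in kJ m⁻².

215.04 kJ m⁻²

Node B: 537600 × 0.2 = 107520 kJ m⁻²
Node C: 107520 × 0.1 = 10752 kJ m⁻²
Node D: 10752 × 0.2 = 2150.4 kJ m⁻²
Node E: 2150.4 × 0.1 = 215.04 kJ m⁻²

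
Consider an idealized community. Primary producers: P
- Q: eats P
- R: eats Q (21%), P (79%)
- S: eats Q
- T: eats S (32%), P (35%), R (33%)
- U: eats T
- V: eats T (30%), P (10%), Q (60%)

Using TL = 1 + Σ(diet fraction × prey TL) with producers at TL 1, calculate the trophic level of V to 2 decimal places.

Q: 1 + 1 = 2
R: 1 + (0.21×2 + 0.79×1) = 2.21
S: 1 + 2 = 3
T: 1 + (0.32×3 + 0.35×1 + 0.33×2.21) = 3.0393
U: 1 + 3.0393 = 4.0393
V: 1 + (0.3×3.0393 + 0.1×1 + 0.6×2) = 3.21179

3.21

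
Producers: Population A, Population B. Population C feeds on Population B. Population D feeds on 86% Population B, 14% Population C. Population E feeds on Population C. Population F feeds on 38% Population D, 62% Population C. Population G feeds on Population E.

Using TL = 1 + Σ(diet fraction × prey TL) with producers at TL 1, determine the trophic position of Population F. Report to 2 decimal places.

Population C: 1 + 1 = 2
Population D: 1 + (0.86×1 + 0.14×2) = 2.14
Population E: 1 + 2 = 3
Population F: 1 + (0.38×2.14 + 0.62×2) = 3.0532
Population G: 1 + 3 = 4

3.05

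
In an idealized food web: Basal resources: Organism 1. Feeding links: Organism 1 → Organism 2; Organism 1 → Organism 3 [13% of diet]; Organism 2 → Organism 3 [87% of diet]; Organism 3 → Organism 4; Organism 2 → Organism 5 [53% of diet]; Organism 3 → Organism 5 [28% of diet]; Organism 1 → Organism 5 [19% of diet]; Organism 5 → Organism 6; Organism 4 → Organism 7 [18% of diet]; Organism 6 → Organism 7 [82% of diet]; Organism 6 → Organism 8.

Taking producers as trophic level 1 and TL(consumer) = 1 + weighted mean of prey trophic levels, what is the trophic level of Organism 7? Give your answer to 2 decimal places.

Organism 2: 1 + 1 = 2
Organism 3: 1 + (0.13×1 + 0.87×2) = 2.87
Organism 4: 1 + 2.87 = 3.87
Organism 5: 1 + (0.53×2 + 0.28×2.87 + 0.19×1) = 3.0536
Organism 6: 1 + 3.0536 = 4.0536
Organism 7: 1 + (0.18×3.87 + 0.82×4.0536) = 5.020552
Organism 8: 1 + 4.0536 = 5.0536

5.02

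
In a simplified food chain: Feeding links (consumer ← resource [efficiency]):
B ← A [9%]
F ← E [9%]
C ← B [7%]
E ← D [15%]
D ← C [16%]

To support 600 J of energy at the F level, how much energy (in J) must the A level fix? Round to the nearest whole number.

Cumulative transfer efficiency: 0.09 × 0.07 × 0.16 × 0.15 × 0.09 = 0.000013608
A energy = 600 / 0.000013608 = 44091711 J

44091711 J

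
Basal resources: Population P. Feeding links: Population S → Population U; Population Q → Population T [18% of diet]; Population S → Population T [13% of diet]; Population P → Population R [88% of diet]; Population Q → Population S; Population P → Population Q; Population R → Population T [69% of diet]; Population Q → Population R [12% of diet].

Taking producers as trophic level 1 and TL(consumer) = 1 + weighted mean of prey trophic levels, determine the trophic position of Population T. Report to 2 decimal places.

Population Q: 1 + 1 = 2
Population R: 1 + (0.88×1 + 0.12×2) = 2.12
Population S: 1 + 2 = 3
Population T: 1 + (0.18×2 + 0.69×2.12 + 0.13×3) = 3.2128
Population U: 1 + 3 = 4

3.21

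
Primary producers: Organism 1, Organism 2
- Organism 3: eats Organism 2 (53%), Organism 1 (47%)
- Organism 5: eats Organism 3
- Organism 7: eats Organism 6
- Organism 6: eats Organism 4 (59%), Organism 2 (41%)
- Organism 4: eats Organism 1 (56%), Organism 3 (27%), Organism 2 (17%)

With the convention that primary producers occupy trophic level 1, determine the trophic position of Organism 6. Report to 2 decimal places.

2.75

Organism 3: 1 + (0.53×1 + 0.47×1) = 2
Organism 4: 1 + (0.56×1 + 0.27×2 + 0.17×1) = 2.27
Organism 5: 1 + 2 = 3
Organism 6: 1 + (0.59×2.27 + 0.41×1) = 2.7493
Organism 7: 1 + 2.7493 = 3.7493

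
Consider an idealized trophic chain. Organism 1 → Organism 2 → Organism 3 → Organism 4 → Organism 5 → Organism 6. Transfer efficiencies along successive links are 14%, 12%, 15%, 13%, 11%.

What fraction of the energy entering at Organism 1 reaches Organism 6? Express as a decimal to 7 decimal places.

Product of link efficiencies: 0.14 × 0.12 × 0.15 × 0.13 × 0.11 = 0.000036036

0.0000360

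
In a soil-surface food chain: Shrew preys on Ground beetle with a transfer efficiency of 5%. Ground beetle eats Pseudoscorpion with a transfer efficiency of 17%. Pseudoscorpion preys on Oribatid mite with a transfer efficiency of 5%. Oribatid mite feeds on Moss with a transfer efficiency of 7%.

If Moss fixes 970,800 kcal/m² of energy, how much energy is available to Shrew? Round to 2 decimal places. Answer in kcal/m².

28.88 kcal/m²

Oribatid mite: 970800 × 0.07 = 67956 kcal/m²
Pseudoscorpion: 67956 × 0.05 = 3397.8 kcal/m²
Ground beetle: 3397.8 × 0.17 = 577.626 kcal/m²
Shrew: 577.626 × 0.05 = 28.8813 kcal/m²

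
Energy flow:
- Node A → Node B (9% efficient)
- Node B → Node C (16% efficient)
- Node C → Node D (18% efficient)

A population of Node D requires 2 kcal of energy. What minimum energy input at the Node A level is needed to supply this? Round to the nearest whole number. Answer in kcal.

772 kcal

Cumulative transfer efficiency: 0.09 × 0.16 × 0.18 = 0.002592
Node A energy = 2 / 0.002592 = 772 kcal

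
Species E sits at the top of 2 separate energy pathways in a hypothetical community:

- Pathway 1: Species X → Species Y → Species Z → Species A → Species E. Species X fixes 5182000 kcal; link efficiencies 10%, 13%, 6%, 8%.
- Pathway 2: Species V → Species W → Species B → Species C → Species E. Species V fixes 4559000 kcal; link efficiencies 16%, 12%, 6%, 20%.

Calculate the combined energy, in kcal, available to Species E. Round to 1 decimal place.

Pathway 1: 5182000 × 0.1 × 0.13 × 0.06 × 0.08 = 323.3568 kcal
Pathway 2: 4559000 × 0.16 × 0.12 × 0.06 × 0.2 = 1050.3936 kcal
Total at Species E: 323.3568 + 1050.3936 = 1373.7504 kcal

1373.8 kcal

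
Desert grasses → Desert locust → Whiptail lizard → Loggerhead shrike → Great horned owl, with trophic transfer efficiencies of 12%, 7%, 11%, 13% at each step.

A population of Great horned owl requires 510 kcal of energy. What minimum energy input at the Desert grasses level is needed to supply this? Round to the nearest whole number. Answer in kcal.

4245754 kcal

Cumulative transfer efficiency: 0.12 × 0.07 × 0.11 × 0.13 = 0.00012012
Desert grasses energy = 510 / 0.00012012 = 4245754 kcal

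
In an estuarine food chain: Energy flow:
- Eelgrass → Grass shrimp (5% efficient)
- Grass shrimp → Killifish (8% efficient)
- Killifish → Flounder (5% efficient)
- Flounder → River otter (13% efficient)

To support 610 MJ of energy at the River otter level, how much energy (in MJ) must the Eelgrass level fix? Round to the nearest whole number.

Cumulative transfer efficiency: 0.05 × 0.08 × 0.05 × 0.13 = 0.000026
Eelgrass energy = 610 / 0.000026 = 23461538 MJ

23461538 MJ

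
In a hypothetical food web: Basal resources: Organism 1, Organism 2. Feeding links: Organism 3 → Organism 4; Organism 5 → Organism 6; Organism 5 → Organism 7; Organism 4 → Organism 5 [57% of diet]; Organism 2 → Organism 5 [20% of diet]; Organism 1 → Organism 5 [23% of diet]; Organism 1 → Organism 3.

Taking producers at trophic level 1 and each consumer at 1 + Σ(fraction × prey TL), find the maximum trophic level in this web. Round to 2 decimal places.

Organism 3: 1 + 1 = 2
Organism 4: 1 + 2 = 3
Organism 5: 1 + (0.57×3 + 0.2×1 + 0.23×1) = 3.14
Organism 6: 1 + 3.14 = 4.14
Organism 7: 1 + 3.14 = 4.14

4.14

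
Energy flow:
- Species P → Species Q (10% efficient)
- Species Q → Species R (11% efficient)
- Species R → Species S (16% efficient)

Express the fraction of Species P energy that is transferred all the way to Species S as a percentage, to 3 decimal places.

0.176%

Product of link efficiencies: 0.1 × 0.11 × 0.16 = 0.00176
As a percentage: 0.00176 × 100 = 0.176%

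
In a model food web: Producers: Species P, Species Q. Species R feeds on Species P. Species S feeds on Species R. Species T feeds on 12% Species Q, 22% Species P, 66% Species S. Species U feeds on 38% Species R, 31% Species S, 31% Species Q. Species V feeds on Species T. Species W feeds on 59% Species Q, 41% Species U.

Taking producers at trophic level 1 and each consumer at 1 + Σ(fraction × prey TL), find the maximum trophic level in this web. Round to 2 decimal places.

4.32

Species R: 1 + 1 = 2
Species S: 1 + 2 = 3
Species T: 1 + (0.12×1 + 0.22×1 + 0.66×3) = 3.32
Species U: 1 + (0.38×2 + 0.31×3 + 0.31×1) = 3
Species V: 1 + 3.32 = 4.32
Species W: 1 + (0.59×1 + 0.41×3) = 2.82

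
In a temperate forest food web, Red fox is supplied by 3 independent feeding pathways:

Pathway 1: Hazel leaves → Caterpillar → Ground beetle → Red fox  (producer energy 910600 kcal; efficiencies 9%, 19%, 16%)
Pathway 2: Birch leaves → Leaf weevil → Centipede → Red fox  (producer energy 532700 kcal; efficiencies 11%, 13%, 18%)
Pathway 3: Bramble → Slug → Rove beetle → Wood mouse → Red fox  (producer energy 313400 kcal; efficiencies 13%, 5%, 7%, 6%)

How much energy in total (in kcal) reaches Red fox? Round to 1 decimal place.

Pathway 1: 910600 × 0.09 × 0.19 × 0.16 = 2491.4016 kcal
Pathway 2: 532700 × 0.11 × 0.13 × 0.18 = 1371.1698 kcal
Pathway 3: 313400 × 0.13 × 0.05 × 0.07 × 0.06 = 8.55582 kcal
Total at Red fox: 2491.4016 + 1371.1698 + 8.55582 = 3871.12722 kcal

3871.1 kcal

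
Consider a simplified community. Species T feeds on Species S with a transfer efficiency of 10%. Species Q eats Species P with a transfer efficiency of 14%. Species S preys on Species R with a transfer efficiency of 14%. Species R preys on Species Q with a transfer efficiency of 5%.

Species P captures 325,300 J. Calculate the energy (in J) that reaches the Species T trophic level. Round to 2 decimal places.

31.88 J

Species Q: 325300 × 0.14 = 45542 J
Species R: 45542 × 0.05 = 2277.1 J
Species S: 2277.1 × 0.14 = 318.794 J
Species T: 318.794 × 0.1 = 31.8794 J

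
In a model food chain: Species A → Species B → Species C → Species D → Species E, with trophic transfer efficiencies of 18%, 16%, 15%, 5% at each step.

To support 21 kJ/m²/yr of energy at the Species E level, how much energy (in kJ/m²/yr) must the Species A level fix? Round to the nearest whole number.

97222 kJ/m²/yr

Cumulative transfer efficiency: 0.18 × 0.16 × 0.15 × 0.05 = 0.000216
Species A energy = 21 / 0.000216 = 97222 kJ/m²/yr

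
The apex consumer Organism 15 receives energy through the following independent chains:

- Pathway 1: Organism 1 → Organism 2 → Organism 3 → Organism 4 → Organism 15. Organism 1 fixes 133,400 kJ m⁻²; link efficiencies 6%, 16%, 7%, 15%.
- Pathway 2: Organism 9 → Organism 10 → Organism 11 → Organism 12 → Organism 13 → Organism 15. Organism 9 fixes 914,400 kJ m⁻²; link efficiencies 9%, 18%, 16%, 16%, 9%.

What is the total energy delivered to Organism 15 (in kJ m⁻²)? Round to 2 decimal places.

Pathway 1: 133400 × 0.06 × 0.16 × 0.07 × 0.15 = 13.44672 kJ m⁻²
Pathway 2: 914400 × 0.09 × 0.18 × 0.16 × 0.16 × 0.09 = 34.12979712 kJ m⁻²
Total at Organism 15: 13.44672 + 34.12979712 = 47.57651712 kJ m⁻²

47.58 kJ m⁻²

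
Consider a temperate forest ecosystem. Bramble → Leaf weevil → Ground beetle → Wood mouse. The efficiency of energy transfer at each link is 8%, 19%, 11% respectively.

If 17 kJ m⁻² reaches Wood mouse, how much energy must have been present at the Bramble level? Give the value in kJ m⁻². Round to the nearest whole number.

Cumulative transfer efficiency: 0.08 × 0.19 × 0.11 = 0.001672
Bramble energy = 17 / 0.001672 = 10167 kJ m⁻²

10167 kJ m⁻²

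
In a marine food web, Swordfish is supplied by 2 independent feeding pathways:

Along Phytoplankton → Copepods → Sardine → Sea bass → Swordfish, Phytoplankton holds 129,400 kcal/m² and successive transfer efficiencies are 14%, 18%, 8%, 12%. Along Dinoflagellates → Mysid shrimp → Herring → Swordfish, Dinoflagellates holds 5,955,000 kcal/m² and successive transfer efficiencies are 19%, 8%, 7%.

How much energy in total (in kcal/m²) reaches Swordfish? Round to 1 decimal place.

Via Phytoplankton: 129400 × 0.14 × 0.18 × 0.08 × 0.12 = 31.304448 kcal/m²
Via Dinoflagellates: 5955000 × 0.19 × 0.08 × 0.07 = 6336.12 kcal/m²
Total at Swordfish: 31.304448 + 6336.12 = 6367.424448 kcal/m²

6367.4 kcal/m²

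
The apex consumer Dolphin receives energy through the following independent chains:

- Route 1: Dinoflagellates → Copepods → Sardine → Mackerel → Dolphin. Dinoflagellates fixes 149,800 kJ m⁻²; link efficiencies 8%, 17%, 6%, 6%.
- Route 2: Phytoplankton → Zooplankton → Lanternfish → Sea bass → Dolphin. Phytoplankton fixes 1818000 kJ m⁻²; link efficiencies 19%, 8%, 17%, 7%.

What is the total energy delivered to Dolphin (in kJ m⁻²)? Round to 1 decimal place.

Route 1: 149800 × 0.08 × 0.17 × 0.06 × 0.06 = 7.334208 kJ m⁻²
Route 2: 1818000 × 0.19 × 0.08 × 0.17 × 0.07 = 328.83984 kJ m⁻²
Total at Dolphin: 7.334208 + 328.83984 = 336.174048 kJ m⁻²

336.2 kJ m⁻²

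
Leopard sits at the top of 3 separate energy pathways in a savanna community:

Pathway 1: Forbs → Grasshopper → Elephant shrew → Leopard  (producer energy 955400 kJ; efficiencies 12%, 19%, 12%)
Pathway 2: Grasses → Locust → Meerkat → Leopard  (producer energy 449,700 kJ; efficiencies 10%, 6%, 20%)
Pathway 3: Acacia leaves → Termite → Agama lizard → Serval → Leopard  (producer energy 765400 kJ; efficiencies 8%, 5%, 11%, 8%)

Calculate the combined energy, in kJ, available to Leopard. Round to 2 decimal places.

3180.56 kJ

Pathway 1: 955400 × 0.12 × 0.19 × 0.12 = 2613.9744 kJ
Pathway 2: 449700 × 0.1 × 0.06 × 0.2 = 539.64 kJ
Pathway 3: 765400 × 0.08 × 0.05 × 0.11 × 0.08 = 26.94208 kJ
Total at Leopard: 2613.9744 + 539.64 + 26.94208 = 3180.55648 kJ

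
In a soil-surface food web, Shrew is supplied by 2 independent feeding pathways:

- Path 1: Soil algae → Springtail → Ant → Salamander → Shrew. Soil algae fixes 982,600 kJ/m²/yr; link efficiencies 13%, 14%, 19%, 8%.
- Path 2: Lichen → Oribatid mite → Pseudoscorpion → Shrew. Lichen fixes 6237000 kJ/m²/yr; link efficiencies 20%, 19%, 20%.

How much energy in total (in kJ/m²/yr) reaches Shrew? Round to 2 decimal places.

47673.03 kJ/m²/yr

Path 1: 982600 × 0.13 × 0.14 × 0.19 × 0.08 = 271.826464 kJ/m²/yr
Path 2: 6237000 × 0.2 × 0.19 × 0.2 = 47401.2 kJ/m²/yr
Total at Shrew: 271.826464 + 47401.2 = 47673.026464 kJ/m²/yr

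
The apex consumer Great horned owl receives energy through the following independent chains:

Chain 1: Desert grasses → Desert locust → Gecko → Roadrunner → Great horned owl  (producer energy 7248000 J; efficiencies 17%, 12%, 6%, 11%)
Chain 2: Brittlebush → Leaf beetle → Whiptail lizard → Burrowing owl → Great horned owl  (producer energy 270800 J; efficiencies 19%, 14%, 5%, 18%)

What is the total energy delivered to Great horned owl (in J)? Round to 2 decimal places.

1040.70 J

Chain 1: 7248000 × 0.17 × 0.12 × 0.06 × 0.11 = 975.87072 J
Chain 2: 270800 × 0.19 × 0.14 × 0.05 × 0.18 = 64.82952 J
Total at Great horned owl: 975.87072 + 64.82952 = 1040.70024 J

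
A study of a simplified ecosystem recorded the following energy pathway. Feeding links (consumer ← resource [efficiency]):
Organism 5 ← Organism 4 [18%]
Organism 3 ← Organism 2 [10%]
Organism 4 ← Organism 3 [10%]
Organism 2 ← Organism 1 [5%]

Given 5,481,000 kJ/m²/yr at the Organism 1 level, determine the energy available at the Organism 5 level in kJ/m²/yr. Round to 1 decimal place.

Organism 2: 5481000 × 0.05 = 274050 kJ/m²/yr
Organism 3: 274050 × 0.1 = 27405 kJ/m²/yr
Organism 4: 27405 × 0.1 = 2740.5 kJ/m²/yr
Organism 5: 2740.5 × 0.18 = 493.29 kJ/m²/yr

493.3 kJ/m²/yr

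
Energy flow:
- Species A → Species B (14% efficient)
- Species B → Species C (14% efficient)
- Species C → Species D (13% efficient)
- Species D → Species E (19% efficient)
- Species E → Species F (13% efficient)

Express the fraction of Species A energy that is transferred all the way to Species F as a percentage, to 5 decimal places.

0.00629%

Product of link efficiencies: 0.14 × 0.14 × 0.13 × 0.19 × 0.13 = 0.0000629356
As a percentage: 0.0000629356 × 100 = 0.00629%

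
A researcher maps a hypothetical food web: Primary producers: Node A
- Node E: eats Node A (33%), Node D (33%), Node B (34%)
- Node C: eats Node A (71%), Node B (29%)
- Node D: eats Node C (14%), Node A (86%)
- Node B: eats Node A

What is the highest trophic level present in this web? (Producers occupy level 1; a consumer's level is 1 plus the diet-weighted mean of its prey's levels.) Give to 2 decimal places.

2.73

Node B: 1 + 1 = 2
Node C: 1 + (0.71×1 + 0.29×2) = 2.29
Node D: 1 + (0.14×2.29 + 0.86×1) = 2.1806
Node E: 1 + (0.33×1 + 0.33×2.1806 + 0.34×2) = 2.729598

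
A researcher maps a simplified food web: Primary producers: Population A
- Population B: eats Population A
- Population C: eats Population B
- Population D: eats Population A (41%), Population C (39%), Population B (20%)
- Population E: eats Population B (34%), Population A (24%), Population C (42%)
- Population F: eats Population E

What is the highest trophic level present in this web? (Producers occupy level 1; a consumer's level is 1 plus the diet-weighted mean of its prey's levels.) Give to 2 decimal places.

Population B: 1 + 1 = 2
Population C: 1 + 2 = 3
Population D: 1 + (0.41×1 + 0.39×3 + 0.2×2) = 2.98
Population E: 1 + (0.34×2 + 0.24×1 + 0.42×3) = 3.18
Population F: 1 + 3.18 = 4.18

4.18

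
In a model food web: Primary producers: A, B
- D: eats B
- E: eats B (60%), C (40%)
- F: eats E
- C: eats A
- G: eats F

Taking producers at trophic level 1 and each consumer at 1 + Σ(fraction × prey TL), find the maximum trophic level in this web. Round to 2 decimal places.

C: 1 + 1 = 2
D: 1 + 1 = 2
E: 1 + (0.6×1 + 0.4×2) = 2.4
F: 1 + 2.4 = 3.4
G: 1 + 3.4 = 4.4

4.40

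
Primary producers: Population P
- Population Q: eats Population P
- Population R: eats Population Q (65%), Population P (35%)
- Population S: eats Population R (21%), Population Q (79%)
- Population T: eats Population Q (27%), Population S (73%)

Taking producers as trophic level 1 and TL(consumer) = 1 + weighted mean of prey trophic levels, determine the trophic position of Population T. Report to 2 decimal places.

Population Q: 1 + 1 = 2
Population R: 1 + (0.65×2 + 0.35×1) = 2.65
Population S: 1 + (0.21×2.65 + 0.79×2) = 3.1365
Population T: 1 + (0.27×2 + 0.73×3.1365) = 3.829645

3.83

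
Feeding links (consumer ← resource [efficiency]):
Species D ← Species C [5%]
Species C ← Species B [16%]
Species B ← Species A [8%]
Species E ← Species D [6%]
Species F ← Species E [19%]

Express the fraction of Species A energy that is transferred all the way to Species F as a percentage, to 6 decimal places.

Product of link efficiencies: 0.08 × 0.16 × 0.05 × 0.06 × 0.19 = 0.000007296
As a percentage: 0.000007296 × 100 = 0.000730%

0.000730%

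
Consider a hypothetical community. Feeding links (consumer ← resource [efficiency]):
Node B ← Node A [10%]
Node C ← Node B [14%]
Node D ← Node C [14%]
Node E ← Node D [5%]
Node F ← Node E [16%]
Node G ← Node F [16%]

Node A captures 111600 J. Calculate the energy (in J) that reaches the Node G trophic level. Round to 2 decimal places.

0.28 J

Node B: 111600 × 0.1 = 11160 J
Node C: 11160 × 0.14 = 1562.4 J
Node D: 1562.4 × 0.14 = 218.736 J
Node E: 218.736 × 0.05 = 10.9368 J
Node F: 10.9368 × 0.16 = 1.749888 J
Node G: 1.749888 × 0.16 = 0.27998208 J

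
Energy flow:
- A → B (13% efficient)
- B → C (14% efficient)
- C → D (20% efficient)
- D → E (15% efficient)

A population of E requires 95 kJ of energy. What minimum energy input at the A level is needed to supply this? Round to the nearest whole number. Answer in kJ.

173993 kJ

Cumulative transfer efficiency: 0.13 × 0.14 × 0.2 × 0.15 = 0.000546
A energy = 95 / 0.000546 = 173993 kJ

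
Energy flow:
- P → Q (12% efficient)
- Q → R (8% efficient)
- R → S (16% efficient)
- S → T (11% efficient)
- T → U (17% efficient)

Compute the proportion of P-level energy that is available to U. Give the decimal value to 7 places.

Product of link efficiencies: 0.12 × 0.08 × 0.16 × 0.11 × 0.17 = 0.0000287232

0.0000287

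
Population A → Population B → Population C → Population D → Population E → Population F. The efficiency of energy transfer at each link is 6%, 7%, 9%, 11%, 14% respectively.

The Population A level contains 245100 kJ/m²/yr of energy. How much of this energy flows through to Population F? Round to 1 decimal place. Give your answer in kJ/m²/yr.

1.4 kJ/m²/yr

Population B: 245100 × 0.06 = 14706 kJ/m²/yr
Population C: 14706 × 0.07 = 1029.42 kJ/m²/yr
Population D: 1029.42 × 0.09 = 92.6478 kJ/m²/yr
Population E: 92.6478 × 0.11 = 10.191258 kJ/m²/yr
Population F: 10.191258 × 0.14 = 1.42677612 kJ/m²/yr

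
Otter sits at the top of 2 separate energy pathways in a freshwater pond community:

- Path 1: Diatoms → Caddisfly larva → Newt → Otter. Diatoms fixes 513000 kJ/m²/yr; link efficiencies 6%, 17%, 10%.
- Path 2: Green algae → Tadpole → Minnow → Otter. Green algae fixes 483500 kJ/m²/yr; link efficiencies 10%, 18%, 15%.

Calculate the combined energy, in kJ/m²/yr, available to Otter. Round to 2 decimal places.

Path 1: 513000 × 0.06 × 0.17 × 0.1 = 523.26 kJ/m²/yr
Path 2: 483500 × 0.1 × 0.18 × 0.15 = 1305.45 kJ/m²/yr
Total at Otter: 523.26 + 1305.45 = 1828.71 kJ/m²/yr

1828.71 kJ/m²/yr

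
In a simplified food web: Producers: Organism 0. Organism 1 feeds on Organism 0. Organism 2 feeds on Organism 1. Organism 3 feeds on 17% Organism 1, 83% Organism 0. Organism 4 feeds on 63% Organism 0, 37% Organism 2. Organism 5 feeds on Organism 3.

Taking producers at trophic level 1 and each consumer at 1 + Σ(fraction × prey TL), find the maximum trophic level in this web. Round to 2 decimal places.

Organism 1: 1 + 1 = 2
Organism 2: 1 + 2 = 3
Organism 3: 1 + (0.17×2 + 0.83×1) = 2.17
Organism 4: 1 + (0.63×1 + 0.37×3) = 2.74
Organism 5: 1 + 2.17 = 3.17

3.17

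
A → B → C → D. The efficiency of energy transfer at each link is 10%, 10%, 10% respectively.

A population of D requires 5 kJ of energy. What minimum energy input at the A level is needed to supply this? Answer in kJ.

5000 kJ

Cumulative transfer efficiency: 0.1 × 0.1 × 0.1 = 0.001
A energy = 5 / 0.001 = 5000 kJ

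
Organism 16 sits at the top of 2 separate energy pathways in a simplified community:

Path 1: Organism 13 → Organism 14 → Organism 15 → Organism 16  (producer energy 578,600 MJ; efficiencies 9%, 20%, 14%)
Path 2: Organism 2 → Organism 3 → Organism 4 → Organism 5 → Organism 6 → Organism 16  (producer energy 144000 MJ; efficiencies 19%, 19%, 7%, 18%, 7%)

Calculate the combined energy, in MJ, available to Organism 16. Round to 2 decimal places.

Path 1: 578600 × 0.09 × 0.2 × 0.14 = 1458.072 MJ
Path 2: 144000 × 0.19 × 0.19 × 0.07 × 0.18 × 0.07 = 4.5849888 MJ
Total at Organism 16: 1458.072 + 4.5849888 = 1462.6569888 MJ

1462.66 MJ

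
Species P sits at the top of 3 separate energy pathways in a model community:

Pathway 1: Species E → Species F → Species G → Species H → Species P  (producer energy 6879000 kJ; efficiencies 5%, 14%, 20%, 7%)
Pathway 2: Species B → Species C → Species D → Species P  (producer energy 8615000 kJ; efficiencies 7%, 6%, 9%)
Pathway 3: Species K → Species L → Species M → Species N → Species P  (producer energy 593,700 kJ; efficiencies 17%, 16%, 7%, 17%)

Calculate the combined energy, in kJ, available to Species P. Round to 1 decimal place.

4122.8 kJ

Pathway 1: 6879000 × 0.05 × 0.14 × 0.2 × 0.07 = 674.142 kJ
Pathway 2: 8615000 × 0.07 × 0.06 × 0.09 = 3256.47 kJ
Pathway 3: 593700 × 0.17 × 0.16 × 0.07 × 0.17 = 192.168816 kJ
Total at Species P: 674.142 + 3256.47 + 192.168816 = 4122.780816 kJ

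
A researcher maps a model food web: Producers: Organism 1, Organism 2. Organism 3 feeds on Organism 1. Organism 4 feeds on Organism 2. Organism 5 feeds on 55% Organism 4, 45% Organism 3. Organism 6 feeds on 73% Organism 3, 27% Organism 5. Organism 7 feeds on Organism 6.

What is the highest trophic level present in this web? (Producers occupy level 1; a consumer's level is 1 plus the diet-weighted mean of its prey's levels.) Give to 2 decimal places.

Organism 3: 1 + 1 = 2
Organism 4: 1 + 1 = 2
Organism 5: 1 + (0.55×2 + 0.45×2) = 3
Organism 6: 1 + (0.73×2 + 0.27×3) = 3.27
Organism 7: 1 + 3.27 = 4.27

4.27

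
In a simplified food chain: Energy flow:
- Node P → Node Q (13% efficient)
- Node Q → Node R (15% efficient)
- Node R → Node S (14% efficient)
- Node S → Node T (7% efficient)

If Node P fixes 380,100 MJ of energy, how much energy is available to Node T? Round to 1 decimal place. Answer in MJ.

Node Q: 380100 × 0.13 = 49413 MJ
Node R: 49413 × 0.15 = 7411.95 MJ
Node S: 7411.95 × 0.14 = 1037.673 MJ
Node T: 1037.673 × 0.07 = 72.63711 MJ

72.6 MJ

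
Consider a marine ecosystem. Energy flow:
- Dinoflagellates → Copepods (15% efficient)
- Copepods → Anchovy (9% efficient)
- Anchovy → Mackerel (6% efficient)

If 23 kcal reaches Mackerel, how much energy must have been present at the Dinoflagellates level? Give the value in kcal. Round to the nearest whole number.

28395 kcal

Cumulative transfer efficiency: 0.15 × 0.09 × 0.06 = 0.00081
Dinoflagellates energy = 23 / 0.00081 = 28395 kcal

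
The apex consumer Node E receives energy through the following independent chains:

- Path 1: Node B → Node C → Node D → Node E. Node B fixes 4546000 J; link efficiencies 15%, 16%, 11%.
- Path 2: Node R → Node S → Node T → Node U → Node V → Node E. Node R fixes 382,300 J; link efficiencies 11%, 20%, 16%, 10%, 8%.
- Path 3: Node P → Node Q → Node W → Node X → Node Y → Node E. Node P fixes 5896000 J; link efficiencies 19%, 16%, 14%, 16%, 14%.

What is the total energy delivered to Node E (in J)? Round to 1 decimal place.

12574.3 J

Path 1: 4546000 × 0.15 × 0.16 × 0.11 = 12001.44 J
Path 2: 382300 × 0.11 × 0.2 × 0.16 × 0.1 × 0.08 = 10.765568 J
Path 3: 5896000 × 0.19 × 0.16 × 0.14 × 0.16 × 0.14 = 562.0916224 J
Total at Node E: 12001.44 + 10.765568 + 562.0916224 = 12574.2971904 J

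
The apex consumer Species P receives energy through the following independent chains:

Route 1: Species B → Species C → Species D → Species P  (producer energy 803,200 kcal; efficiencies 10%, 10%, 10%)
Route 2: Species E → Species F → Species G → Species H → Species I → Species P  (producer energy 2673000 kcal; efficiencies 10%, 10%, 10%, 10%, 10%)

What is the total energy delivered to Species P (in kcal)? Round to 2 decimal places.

Route 1: 803200 × 0.1 × 0.1 × 0.1 = 803.2 kcal
Route 2: 2673000 × 0.1 × 0.1 × 0.1 × 0.1 × 0.1 = 26.73 kcal
Total at Species P: 803.2 + 26.73 = 829.93 kcal

829.93 kcal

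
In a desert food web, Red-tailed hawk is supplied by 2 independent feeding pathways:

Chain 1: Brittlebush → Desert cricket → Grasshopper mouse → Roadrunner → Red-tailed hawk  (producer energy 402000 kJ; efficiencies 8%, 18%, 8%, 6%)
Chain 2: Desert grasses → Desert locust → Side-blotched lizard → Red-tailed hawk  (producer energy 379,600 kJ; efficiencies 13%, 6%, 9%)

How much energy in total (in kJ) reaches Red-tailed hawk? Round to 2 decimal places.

294.27 kJ

Chain 1: 402000 × 0.08 × 0.18 × 0.08 × 0.06 = 27.78624 kJ
Chain 2: 379600 × 0.13 × 0.06 × 0.09 = 266.4792 kJ
Total at Red-tailed hawk: 27.78624 + 266.4792 = 294.26544 kJ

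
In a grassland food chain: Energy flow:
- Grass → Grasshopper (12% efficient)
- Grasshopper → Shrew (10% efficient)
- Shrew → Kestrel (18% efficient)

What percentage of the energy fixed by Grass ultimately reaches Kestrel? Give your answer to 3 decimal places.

Product of link efficiencies: 0.12 × 0.1 × 0.18 = 0.00216
As a percentage: 0.00216 × 100 = 0.216%

0.216%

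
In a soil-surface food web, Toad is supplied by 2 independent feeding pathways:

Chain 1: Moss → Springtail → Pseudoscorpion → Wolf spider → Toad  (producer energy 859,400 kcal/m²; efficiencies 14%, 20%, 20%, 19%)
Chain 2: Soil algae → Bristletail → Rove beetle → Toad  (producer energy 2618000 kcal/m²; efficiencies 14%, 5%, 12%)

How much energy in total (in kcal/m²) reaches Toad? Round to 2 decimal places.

Chain 1: 859400 × 0.14 × 0.2 × 0.2 × 0.19 = 914.4016 kcal/m²
Chain 2: 2618000 × 0.14 × 0.05 × 0.12 = 2199.12 kcal/m²
Total at Toad: 914.4016 + 2199.12 = 3113.5216 kcal/m²

3113.52 kcal/m²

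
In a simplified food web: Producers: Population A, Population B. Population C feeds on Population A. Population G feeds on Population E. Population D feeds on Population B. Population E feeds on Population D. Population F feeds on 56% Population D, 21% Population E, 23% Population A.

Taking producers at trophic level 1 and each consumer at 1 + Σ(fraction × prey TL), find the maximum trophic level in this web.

4

Population C: 1 + 1 = 2
Population D: 1 + 1 = 2
Population E: 1 + 2 = 3
Population F: 1 + (0.56×2 + 0.21×3 + 0.23×1) = 2.98
Population G: 1 + 3 = 4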